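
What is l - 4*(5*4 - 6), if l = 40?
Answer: -16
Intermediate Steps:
l - 4*(5*4 - 6) = 40 - 4*(5*4 - 6) = 40 - 4*(20 - 6) = 40 - 4*14 = 40 - 56 = -16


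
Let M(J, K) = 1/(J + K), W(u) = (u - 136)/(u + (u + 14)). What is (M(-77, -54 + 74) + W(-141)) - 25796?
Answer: -394044175/15276 ≈ -25795.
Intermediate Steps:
W(u) = (-136 + u)/(14 + 2*u) (W(u) = (-136 + u)/(u + (14 + u)) = (-136 + u)/(14 + 2*u))
(M(-77, -54 + 74) + W(-141)) - 25796 = (1/(-77 + (-54 + 74)) + (-136 - 141)/(2*(7 - 141))) - 25796 = (1/(-77 + 20) + (½)*(-277)/(-134)) - 25796 = (1/(-57) + (½)*(-1/134)*(-277)) - 25796 = (-1/57 + 277/268) - 25796 = 15521/15276 - 25796 = -394044175/15276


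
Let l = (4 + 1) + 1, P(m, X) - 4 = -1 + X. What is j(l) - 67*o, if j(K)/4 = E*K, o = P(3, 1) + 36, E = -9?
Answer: -2896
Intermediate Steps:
P(m, X) = 3 + X (P(m, X) = 4 + (-1 + X) = 3 + X)
l = 6 (l = 5 + 1 = 6)
o = 40 (o = (3 + 1) + 36 = 4 + 36 = 40)
j(K) = -36*K (j(K) = 4*(-9*K) = -36*K)
j(l) - 67*o = -36*6 - 67*40 = -216 - 2680 = -2896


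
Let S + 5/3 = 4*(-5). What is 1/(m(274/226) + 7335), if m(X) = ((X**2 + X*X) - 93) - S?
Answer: 38307/278361893 ≈ 0.00013762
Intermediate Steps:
S = -65/3 (S = -5/3 + 4*(-5) = -5/3 - 20 = -65/3 ≈ -21.667)
m(X) = -214/3 + 2*X**2 (m(X) = ((X**2 + X*X) - 93) - 1*(-65/3) = ((X**2 + X**2) - 93) + 65/3 = (2*X**2 - 93) + 65/3 = (-93 + 2*X**2) + 65/3 = -214/3 + 2*X**2)
1/(m(274/226) + 7335) = 1/((-214/3 + 2*(274/226)**2) + 7335) = 1/((-214/3 + 2*(274*(1/226))**2) + 7335) = 1/((-214/3 + 2*(137/113)**2) + 7335) = 1/((-214/3 + 2*(18769/12769)) + 7335) = 1/((-214/3 + 37538/12769) + 7335) = 1/(-2619952/38307 + 7335) = 1/(278361893/38307) = 38307/278361893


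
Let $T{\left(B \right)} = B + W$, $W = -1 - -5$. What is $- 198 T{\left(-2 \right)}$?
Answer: $-396$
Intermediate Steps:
$W = 4$ ($W = -1 + 5 = 4$)
$T{\left(B \right)} = 4 + B$ ($T{\left(B \right)} = B + 4 = 4 + B$)
$- 198 T{\left(-2 \right)} = - 198 \left(4 - 2\right) = \left(-198\right) 2 = -396$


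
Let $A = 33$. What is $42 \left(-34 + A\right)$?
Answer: $-42$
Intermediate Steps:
$42 \left(-34 + A\right) = 42 \left(-34 + 33\right) = 42 \left(-1\right) = -42$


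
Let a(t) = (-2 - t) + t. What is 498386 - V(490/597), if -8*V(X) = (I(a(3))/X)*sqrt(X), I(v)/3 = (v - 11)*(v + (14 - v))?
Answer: 498386 - 39*sqrt(5970)/40 ≈ 4.9831e+5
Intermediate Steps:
a(t) = -2
I(v) = -462 + 42*v (I(v) = 3*((v - 11)*(v + (14 - v))) = 3*((-11 + v)*14) = 3*(-154 + 14*v) = -462 + 42*v)
V(X) = 273/(4*sqrt(X)) (V(X) = -(-462 + 42*(-2))/X*sqrt(X)/8 = -(-462 - 84)/X*sqrt(X)/8 = -(-546/X)*sqrt(X)/8 = -(-273)/(4*sqrt(X)) = 273/(4*sqrt(X)))
498386 - V(490/597) = 498386 - 273/(4*sqrt(490/597)) = 498386 - 273*sqrt(5970)/70/4 = 498386 - 39*sqrt(5970)/40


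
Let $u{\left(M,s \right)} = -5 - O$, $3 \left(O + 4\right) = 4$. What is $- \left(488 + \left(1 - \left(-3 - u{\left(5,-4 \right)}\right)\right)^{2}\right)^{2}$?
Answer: $- \frac{19509889}{81} \approx -2.4086 \cdot 10^{5}$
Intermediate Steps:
$O = - \frac{8}{3}$ ($O = -4 + \frac{1}{3} \cdot 4 = -4 + \frac{4}{3} = - \frac{8}{3} \approx -2.6667$)
$u{\left(M,s \right)} = - \frac{7}{3}$ ($u{\left(M,s \right)} = -5 - - \frac{8}{3} = -5 + \frac{8}{3} = - \frac{7}{3}$)
$- \left(488 + \left(1 - \left(-3 - u{\left(5,-4 \right)}\right)\right)^{2}\right)^{2} = - \left(488 + \left(1 + \left(\left(- \frac{7}{3} + 5\right) - 2\right)\right)^{2}\right)^{2} = - \left(488 + \left(1 + \left(\frac{8}{3} - 2\right)\right)^{2}\right)^{2} = - \left(488 + \left(1 + \frac{2}{3}\right)^{2}\right)^{2} = - \left(488 + \left(\frac{5}{3}\right)^{2}\right)^{2} = - \left(488 + \frac{25}{9}\right)^{2} = - \left(\frac{4417}{9}\right)^{2} = \left(-1\right) \frac{19509889}{81} = - \frac{19509889}{81}$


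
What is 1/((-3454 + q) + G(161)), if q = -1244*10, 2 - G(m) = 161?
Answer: -1/16053 ≈ -6.2294e-5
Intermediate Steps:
G(m) = -159 (G(m) = 2 - 1*161 = 2 - 161 = -159)
q = -12440
1/((-3454 + q) + G(161)) = 1/((-3454 - 12440) - 159) = 1/(-15894 - 159) = 1/(-16053) = -1/16053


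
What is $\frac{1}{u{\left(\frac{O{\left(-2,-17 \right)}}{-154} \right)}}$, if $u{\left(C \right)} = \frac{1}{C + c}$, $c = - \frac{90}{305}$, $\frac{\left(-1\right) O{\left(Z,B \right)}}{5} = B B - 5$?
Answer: $\frac{41924}{4697} \approx 8.9257$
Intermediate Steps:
$O{\left(Z,B \right)} = 25 - 5 B^{2}$ ($O{\left(Z,B \right)} = - 5 \left(B B - 5\right) = - 5 \left(B^{2} - 5\right) = - 5 \left(-5 + B^{2}\right) = 25 - 5 B^{2}$)
$c = - \frac{18}{61}$ ($c = \left(-90\right) \frac{1}{305} = - \frac{18}{61} \approx -0.29508$)
$u{\left(C \right)} = \frac{1}{- \frac{18}{61} + C}$ ($u{\left(C \right)} = \frac{1}{C - \frac{18}{61}} = \frac{1}{- \frac{18}{61} + C}$)
$\frac{1}{u{\left(\frac{O{\left(-2,-17 \right)}}{-154} \right)}} = \frac{1}{61 \frac{1}{-18 + 61 \frac{25 - 5 \left(-17\right)^{2}}{-154}}} = \frac{1}{61 \frac{1}{-18 + 61 \left(25 - 1445\right) \left(- \frac{1}{154}\right)}} = \frac{1}{61 \frac{1}{-18 + 61 \left(\left(-1420\right) \left(- \frac{1}{154}\right)\right)}} = \frac{1}{61 \frac{1}{-18 + 61 \cdot \frac{710}{77}}} = \frac{1}{61 \frac{1}{-18 + \frac{43310}{77}}} = \frac{1}{61 \frac{1}{\frac{41924}{77}}} = \frac{1}{61 \cdot \frac{77}{41924}} = \frac{1}{\frac{4697}{41924}} = \frac{41924}{4697}$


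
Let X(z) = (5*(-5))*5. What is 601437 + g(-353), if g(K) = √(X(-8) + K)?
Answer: 601437 + I*√478 ≈ 6.0144e+5 + 21.863*I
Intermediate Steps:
X(z) = -125 (X(z) = -25*5 = -125)
g(K) = √(-125 + K)
601437 + g(-353) = 601437 + √(-125 - 353) = 601437 + √(-478) = 601437 + I*√478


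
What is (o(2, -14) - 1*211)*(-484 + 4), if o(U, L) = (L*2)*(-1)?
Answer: 87840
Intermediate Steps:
o(U, L) = -2*L (o(U, L) = (2*L)*(-1) = -2*L)
(o(2, -14) - 1*211)*(-484 + 4) = (-2*(-14) - 1*211)*(-484 + 4) = (28 - 211)*(-480) = -183*(-480) = 87840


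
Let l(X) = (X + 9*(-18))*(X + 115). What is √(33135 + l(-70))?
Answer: √22695 ≈ 150.65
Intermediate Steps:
l(X) = (-162 + X)*(115 + X) (l(X) = (X - 162)*(115 + X) = (-162 + X)*(115 + X))
√(33135 + l(-70)) = √(33135 + (-18630 + (-70)² - 47*(-70))) = √(33135 + (-18630 + 4900 + 3290)) = √(33135 - 10440) = √22695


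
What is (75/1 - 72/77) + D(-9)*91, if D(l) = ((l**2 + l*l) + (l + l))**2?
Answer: 145302855/77 ≈ 1.8871e+6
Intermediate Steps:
D(l) = (2*l + 2*l**2)**2 (D(l) = ((l**2 + l**2) + 2*l)**2 = (2*l**2 + 2*l)**2 = (2*l + 2*l**2)**2)
(75/1 - 72/77) + D(-9)*91 = (75/1 - 72/77) + (4*(-9)**2*(1 - 9)**2)*91 = (75*1 - 72*1/77) + (4*81*(-8)**2)*91 = (75 - 72/77) + (4*81*64)*91 = 5703/77 + 20736*91 = 5703/77 + 1886976 = 145302855/77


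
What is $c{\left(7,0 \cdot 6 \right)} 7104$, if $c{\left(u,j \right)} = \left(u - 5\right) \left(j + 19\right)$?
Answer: $269952$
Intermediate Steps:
$c{\left(u,j \right)} = \left(-5 + u\right) \left(19 + j\right)$
$c{\left(7,0 \cdot 6 \right)} 7104 = \left(-95 - 5 \cdot 0 \cdot 6 + 19 \cdot 7 + 0 \cdot 6 \cdot 7\right) 7104 = \left(-95 - 0 + 133 + 0 \cdot 7\right) 7104 = \left(-95 + 0 + 133 + 0\right) 7104 = 38 \cdot 7104 = 269952$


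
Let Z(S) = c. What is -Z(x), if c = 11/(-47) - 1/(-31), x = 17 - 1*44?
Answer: 294/1457 ≈ 0.20178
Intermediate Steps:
x = -27 (x = 17 - 44 = -27)
c = -294/1457 (c = 11*(-1/47) - 1*(-1/31) = -11/47 + 1/31 = -294/1457 ≈ -0.20178)
Z(S) = -294/1457
-Z(x) = -1*(-294/1457) = 294/1457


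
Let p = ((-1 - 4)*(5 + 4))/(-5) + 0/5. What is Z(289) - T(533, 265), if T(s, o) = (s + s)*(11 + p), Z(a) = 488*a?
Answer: 119712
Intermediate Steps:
p = 9 (p = -5*9*(-1/5) + 0*(1/5) = -45*(-1/5) + 0 = 9 + 0 = 9)
T(s, o) = 40*s (T(s, o) = (s + s)*(11 + 9) = (2*s)*20 = 40*s)
Z(289) - T(533, 265) = 488*289 - 40*533 = 141032 - 1*21320 = 141032 - 21320 = 119712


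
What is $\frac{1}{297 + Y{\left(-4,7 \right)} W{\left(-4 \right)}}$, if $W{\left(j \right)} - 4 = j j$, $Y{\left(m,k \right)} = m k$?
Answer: $- \frac{1}{263} \approx -0.0038023$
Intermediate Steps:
$Y{\left(m,k \right)} = k m$
$W{\left(j \right)} = 4 + j^{2}$ ($W{\left(j \right)} = 4 + j j = 4 + j^{2}$)
$\frac{1}{297 + Y{\left(-4,7 \right)} W{\left(-4 \right)}} = \frac{1}{297 + 7 \left(-4\right) \left(4 + \left(-4\right)^{2}\right)} = \frac{1}{297 - 28 \left(4 + 16\right)} = \frac{1}{297 - 560} = \frac{1}{-263} = - \frac{1}{263}$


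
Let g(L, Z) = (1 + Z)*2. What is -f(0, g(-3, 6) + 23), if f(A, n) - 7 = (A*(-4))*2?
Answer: -7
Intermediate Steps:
g(L, Z) = 2 + 2*Z
f(A, n) = 7 - 8*A (f(A, n) = 7 + (A*(-4))*2 = 7 - 4*A*2 = 7 - 8*A)
-f(0, g(-3, 6) + 23) = -(7 - 8*0) = -(7 + 0) = -1*7 = -7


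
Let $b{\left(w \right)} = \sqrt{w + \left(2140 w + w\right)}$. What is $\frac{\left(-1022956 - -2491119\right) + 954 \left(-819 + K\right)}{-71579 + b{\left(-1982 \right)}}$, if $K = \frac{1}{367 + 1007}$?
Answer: $- \frac{11258362568728}{1174265898865} - \frac{943714992 i \sqrt{117929}}{1174265898865} \approx -9.5876 - 0.27598 i$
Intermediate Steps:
$b{\left(w \right)} = 3 \sqrt{238} \sqrt{w}$ ($b{\left(w \right)} = \sqrt{w + 2141 w} = \sqrt{2142 w} = 3 \sqrt{238} \sqrt{w}$)
$K = \frac{1}{1374} \approx 0.0007278$
$\frac{\left(-1022956 - -2491119\right) + 954 \left(-819 + K\right)}{-71579 + b{\left(-1982 \right)}} = \frac{\left(-1022956 - -2491119\right) + 954 \left(-819 + \frac{1}{1374}\right)}{-71579 + 3 \sqrt{238} \sqrt{-1982}} = \frac{\left(-1022956 + 2491119\right) + 954 \left(- \frac{1125305}{1374}\right)}{-71579 + 3 \sqrt{238} i \sqrt{1982}} = \frac{1468163 - \frac{178923495}{229}}{-71579 + 6 i \sqrt{117929}} = \frac{157285832}{229 \left(-71579 + 6 i \sqrt{117929}\right)}$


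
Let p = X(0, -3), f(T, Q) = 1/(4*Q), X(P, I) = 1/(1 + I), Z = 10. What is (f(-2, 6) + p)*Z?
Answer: -55/12 ≈ -4.5833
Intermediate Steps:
f(T, Q) = 1/(4*Q)
p = -½ (p = 1/(1 - 3) = 1/(-2) = -½ ≈ -0.50000)
(f(-2, 6) + p)*Z = ((¼)/6 - ½)*10 = ((¼)*(⅙) - ½)*10 = (1/24 - ½)*10 = -11/24*10 = -55/12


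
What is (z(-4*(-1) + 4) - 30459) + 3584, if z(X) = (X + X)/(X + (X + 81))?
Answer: -2606859/97 ≈ -26875.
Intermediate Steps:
z(X) = 2*X/(81 + 2*X) (z(X) = (2*X)/(X + (81 + X)) = (2*X)/(81 + 2*X) = 2*X/(81 + 2*X))
(z(-4*(-1) + 4) - 30459) + 3584 = (2*(-4*(-1) + 4)/(81 + 2*(-4*(-1) + 4)) - 30459) + 3584 = (2*(4 + 4)/(81 + 2*(4 + 4)) - 30459) + 3584 = (2*8/(81 + 2*8) - 30459) + 3584 = (2*8/(81 + 16) - 30459) + 3584 = (2*8/97 - 30459) + 3584 = (2*8*(1/97) - 30459) + 3584 = (16/97 - 30459) + 3584 = -2954507/97 + 3584 = -2606859/97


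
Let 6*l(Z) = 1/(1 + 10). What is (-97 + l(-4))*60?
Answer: -64010/11 ≈ -5819.1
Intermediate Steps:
l(Z) = 1/66 (l(Z) = 1/(6*(1 + 10)) = (⅙)/11 = (⅙)*(1/11) = 1/66)
(-97 + l(-4))*60 = (-97 + 1/66)*60 = -6401/66*60 = -64010/11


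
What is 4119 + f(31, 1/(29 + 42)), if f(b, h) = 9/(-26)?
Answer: 107085/26 ≈ 4118.7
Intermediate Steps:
f(b, h) = -9/26 (f(b, h) = 9*(-1/26) = -9/26)
4119 + f(31, 1/(29 + 42)) = 4119 - 9/26 = 107085/26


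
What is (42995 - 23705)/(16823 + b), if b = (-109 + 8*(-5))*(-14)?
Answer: 6430/6303 ≈ 1.0201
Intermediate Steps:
b = 2086 (b = (-109 - 40)*(-14) = -149*(-14) = 2086)
(42995 - 23705)/(16823 + b) = (42995 - 23705)/(16823 + 2086) = 19290/18909 = 19290*(1/18909) = 6430/6303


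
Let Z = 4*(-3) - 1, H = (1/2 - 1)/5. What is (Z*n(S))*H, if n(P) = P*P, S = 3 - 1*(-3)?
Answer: 234/5 ≈ 46.800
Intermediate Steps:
S = 6 (S = 3 + 3 = 6)
n(P) = P**2
H = -1/10 (H = (1/2 - 1)/5 = (1/5)*(-1/2) = -1/10 ≈ -0.10000)
Z = -13 (Z = -12 - 1 = -13)
(Z*n(S))*H = -13*6**2*(-1/10) = -13*36*(-1/10) = -468*(-1/10) = 234/5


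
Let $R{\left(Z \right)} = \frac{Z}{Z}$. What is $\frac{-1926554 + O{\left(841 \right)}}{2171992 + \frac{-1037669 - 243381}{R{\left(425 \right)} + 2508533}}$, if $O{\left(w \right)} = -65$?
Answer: $- \frac{2416494633273}{2724257249339} \approx -0.88703$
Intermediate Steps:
$R{\left(Z \right)} = 1$
$\frac{-1926554 + O{\left(841 \right)}}{2171992 + \frac{-1037669 - 243381}{R{\left(425 \right)} + 2508533}} = \frac{-1926554 - 65}{2171992 + \frac{-1037669 - 243381}{1 + 2508533}} = - \frac{1926619}{2171992 - \frac{1281050}{2508534}} = - \frac{1926619}{2171992 - \frac{640525}{1254267}} = - \frac{1926619}{\frac{2724257249339}{1254267}} = \left(-1926619\right) \frac{1254267}{2724257249339} = - \frac{2416494633273}{2724257249339}$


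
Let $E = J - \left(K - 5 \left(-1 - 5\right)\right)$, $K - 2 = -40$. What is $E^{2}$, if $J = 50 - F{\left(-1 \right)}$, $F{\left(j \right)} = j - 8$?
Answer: $4489$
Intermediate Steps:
$F{\left(j \right)} = -8 + j$
$K = -38$ ($K = 2 - 40 = -38$)
$J = 59$ ($J = 50 - \left(-8 - 1\right) = 50 - -9 = 50 + 9 = 59$)
$E = 67$ ($E = 59 - \left(-38 - 5 \left(-1 - 5\right)\right) = 59 - \left(-38 - 5 \left(-6\right)\right) = 59 - \left(-38 - -30\right) = 59 - \left(-38 + 30\right) = 59 - -8 = 59 + 8 = 67$)
$E^{2} = 67^{2} = 4489$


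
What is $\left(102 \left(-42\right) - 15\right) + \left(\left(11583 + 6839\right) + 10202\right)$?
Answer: $24325$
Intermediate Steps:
$\left(102 \left(-42\right) - 15\right) + \left(\left(11583 + 6839\right) + 10202\right) = \left(-4284 - 15\right) + \left(18422 + 10202\right) = -4299 + 28624 = 24325$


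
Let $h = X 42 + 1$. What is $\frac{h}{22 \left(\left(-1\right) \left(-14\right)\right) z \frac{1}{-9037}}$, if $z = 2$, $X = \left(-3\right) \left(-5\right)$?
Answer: $- \frac{814621}{88} \approx -9257.1$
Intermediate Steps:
$X = 15$
$h = 631$ ($h = 15 \cdot 42 + 1 = 630 + 1 = 631$)
$\frac{h}{22 \left(\left(-1\right) \left(-14\right)\right) z \frac{1}{-9037}} = \frac{631}{22 \left(\left(-1\right) \left(-14\right)\right) 2 \frac{1}{-9037}} = \frac{631}{22 \cdot 14 \cdot 2 \left(- \frac{1}{9037}\right)} = \frac{631}{308 \cdot 2 \left(- \frac{1}{9037}\right)} = \frac{631}{616 \left(- \frac{1}{9037}\right)} = \frac{631}{- \frac{88}{1291}} = 631 \left(- \frac{1291}{88}\right) = - \frac{814621}{88}$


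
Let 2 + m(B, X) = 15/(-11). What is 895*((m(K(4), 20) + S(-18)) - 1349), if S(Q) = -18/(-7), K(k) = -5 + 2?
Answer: -93020930/77 ≈ -1.2081e+6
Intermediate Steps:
K(k) = -3
m(B, X) = -37/11 (m(B, X) = -2 + 15/(-11) = -2 + 15*(-1/11) = -2 - 15/11 = -37/11)
S(Q) = 18/7 (S(Q) = -18*(-⅐) = 18/7)
895*((m(K(4), 20) + S(-18)) - 1349) = 895*((-37/11 + 18/7) - 1349) = 895*(-61/77 - 1349) = 895*(-103934/77) = -93020930/77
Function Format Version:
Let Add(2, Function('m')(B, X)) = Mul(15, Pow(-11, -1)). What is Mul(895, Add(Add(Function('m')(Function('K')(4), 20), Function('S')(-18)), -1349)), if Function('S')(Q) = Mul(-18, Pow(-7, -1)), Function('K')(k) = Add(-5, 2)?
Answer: Rational(-93020930, 77) ≈ -1.2081e+6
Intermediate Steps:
Function('K')(k) = -3
Function('m')(B, X) = Rational(-37, 11) (Function('m')(B, X) = Add(-2, Mul(15, Pow(-11, -1))) = Add(-2, Mul(15, Rational(-1, 11))) = Add(-2, Rational(-15, 11)) = Rational(-37, 11))
Function('S')(Q) = Rational(18, 7) (Function('S')(Q) = Mul(-18, Rational(-1, 7)) = Rational(18, 7))
Mul(895, Add(Add(Function('m')(Function('K')(4), 20), Function('S')(-18)), -1349)) = Mul(895, Add(Add(Rational(-37, 11), Rational(18, 7)), -1349)) = Mul(895, Add(Rational(-61, 77), -1349)) = Mul(895, Rational(-103934, 77)) = Rational(-93020930, 77)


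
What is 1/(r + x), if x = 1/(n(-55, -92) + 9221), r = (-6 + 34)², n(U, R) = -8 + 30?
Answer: 9243/7246513 ≈ 0.0012755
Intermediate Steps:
n(U, R) = 22
r = 784 (r = 28² = 784)
x = 1/9243 (x = 1/(22 + 9221) = 1/9243 ≈ 0.00010819)
1/(r + x) = 1/(784 + 1/9243) = 1/(7246513/9243) = 9243/7246513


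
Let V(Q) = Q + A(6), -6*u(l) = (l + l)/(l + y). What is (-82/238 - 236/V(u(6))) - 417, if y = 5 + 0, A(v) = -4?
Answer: -987810/2737 ≈ -360.91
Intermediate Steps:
y = 5
u(l) = -l/(3*(5 + l)) (u(l) = -(l + l)/(6*(l + 5)) = -2*l/(6*(5 + l)) = -l/(3*(5 + l)))
V(Q) = -4 + Q (V(Q) = Q - 4 = -4 + Q)
(-82/238 - 236/V(u(6))) - 417 = (-82/238 - 236/(-4 - 1*6/(15 + 3*6))) - 417 = (-82*1/238 - 236/(-4 - 1*6/(15 + 18))) - 417 = (-41/119 - 236/(-4 - 1*6/33)) - 417 = (-41/119 - 236/(-4 - 1*6*1/33)) - 417 = (-41/119 - 236/(-4 - 2/11)) - 417 = (-41/119 - 236/(-46/11)) - 417 = (-41/119 - 236*(-11/46)) - 417 = (-41/119 + 1298/23) - 417 = 153519/2737 - 417 = -987810/2737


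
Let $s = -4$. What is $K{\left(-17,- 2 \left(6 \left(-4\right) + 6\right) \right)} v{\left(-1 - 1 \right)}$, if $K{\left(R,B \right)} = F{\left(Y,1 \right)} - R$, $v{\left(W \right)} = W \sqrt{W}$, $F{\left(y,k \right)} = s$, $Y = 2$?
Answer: $- 26 i \sqrt{2} \approx - 36.77 i$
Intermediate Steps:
$F{\left(y,k \right)} = -4$
$v{\left(W \right)} = W^{\frac{3}{2}}$
$K{\left(R,B \right)} = -4 - R$
$K{\left(-17,- 2 \left(6 \left(-4\right) + 6\right) \right)} v{\left(-1 - 1 \right)} = \left(-4 - -17\right) \left(-1 - 1\right)^{\frac{3}{2}} = \left(-4 + 17\right) \left(-2\right)^{\frac{3}{2}} = 13 \left(- 2 i \sqrt{2}\right) = - 26 i \sqrt{2}$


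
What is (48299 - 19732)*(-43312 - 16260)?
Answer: -1701793324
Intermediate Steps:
(48299 - 19732)*(-43312 - 16260) = 28567*(-59572) = -1701793324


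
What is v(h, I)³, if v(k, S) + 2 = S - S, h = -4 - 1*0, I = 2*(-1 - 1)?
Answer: -8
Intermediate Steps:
I = -4 (I = 2*(-2) = -4)
h = -4 (h = -4 + 0 = -4)
v(k, S) = -2 (v(k, S) = -2 + (S - S) = -2 + 0 = -2)
v(h, I)³ = (-2)³ = -8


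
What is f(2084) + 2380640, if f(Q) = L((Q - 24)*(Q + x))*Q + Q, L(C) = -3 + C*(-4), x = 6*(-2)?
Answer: -35578339048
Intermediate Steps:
x = -12
L(C) = -3 - 4*C
f(Q) = Q + Q*(-3 - 4*(-24 + Q)*(-12 + Q)) (f(Q) = (-3 - 4*(Q - 24)*(Q - 12))*Q + Q = (-3 - 4*(-24 + Q)*(-12 + Q))*Q + Q = Q*(-3 - 4*(-24 + Q)*(-12 + Q)) + Q = Q + Q*(-3 - 4*(-24 + Q)*(-12 + Q)))
f(2084) + 2380640 = 2*2084*(-577 - 2*2084² + 72*2084) + 2380640 = 2*2084*(-577 - 2*4343056 + 150048) + 2380640 = 2*2084*(-577 - 8686112 + 150048) + 2380640 = 2*2084*(-8536641) + 2380640 = -35580719688 + 2380640 = -35578339048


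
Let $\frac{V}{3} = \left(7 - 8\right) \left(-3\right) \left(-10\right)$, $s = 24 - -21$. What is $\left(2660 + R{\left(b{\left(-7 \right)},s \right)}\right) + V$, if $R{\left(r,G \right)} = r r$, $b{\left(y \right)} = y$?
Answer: $2619$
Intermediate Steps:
$s = 45$ ($s = 24 + 21 = 45$)
$R{\left(r,G \right)} = r^{2}$
$V = -90$ ($V = 3 \left(7 - 8\right) \left(-3\right) \left(-10\right) = 3 \left(-1\right) \left(-3\right) \left(-10\right) = 3 \cdot 3 \left(-10\right) = 3 \left(-30\right) = -90$)
$\left(2660 + R{\left(b{\left(-7 \right)},s \right)}\right) + V = \left(2660 + \left(-7\right)^{2}\right) - 90 = \left(2660 + 49\right) - 90 = 2709 - 90 = 2619$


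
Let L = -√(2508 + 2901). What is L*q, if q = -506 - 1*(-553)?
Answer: -141*√601 ≈ -3456.7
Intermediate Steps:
q = 47 (q = -506 + 553 = 47)
L = -3*√601 (L = -√5409 = -3*√601 ≈ -73.546)
L*q = -3*√601*47 = -141*√601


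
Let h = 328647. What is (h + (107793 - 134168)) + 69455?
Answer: 371727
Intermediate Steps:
(h + (107793 - 134168)) + 69455 = (328647 + (107793 - 134168)) + 69455 = (328647 - 26375) + 69455 = 302272 + 69455 = 371727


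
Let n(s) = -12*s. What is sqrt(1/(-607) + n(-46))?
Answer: sqrt(203383241)/607 ≈ 23.495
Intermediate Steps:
sqrt(1/(-607) + n(-46)) = sqrt(1/(-607) - 12*(-46)) = sqrt(-1/607 + 552) = sqrt(335063/607) = sqrt(203383241)/607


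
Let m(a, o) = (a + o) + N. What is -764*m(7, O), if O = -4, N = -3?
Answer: 0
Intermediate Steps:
m(a, o) = -3 + a + o (m(a, o) = (a + o) - 3 = -3 + a + o)
-764*m(7, O) = -764*(-3 + 7 - 4) = -764*0 = 0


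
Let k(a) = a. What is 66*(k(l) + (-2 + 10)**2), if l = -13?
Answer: 3366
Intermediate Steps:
66*(k(l) + (-2 + 10)**2) = 66*(-13 + (-2 + 10)**2) = 66*(-13 + 8**2) = 66*(-13 + 64) = 66*51 = 3366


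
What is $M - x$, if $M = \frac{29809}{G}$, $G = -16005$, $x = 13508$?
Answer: $- \frac{216225349}{16005} \approx -13510.0$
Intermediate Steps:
$M = - \frac{29809}{16005}$ ($M = \frac{29809}{-16005} = 29809 \left(- \frac{1}{16005}\right) = - \frac{29809}{16005} \approx -1.8625$)
$M - x = - \frac{29809}{16005} - 13508 = - \frac{216225349}{16005}$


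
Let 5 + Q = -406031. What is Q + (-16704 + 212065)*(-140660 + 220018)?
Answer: 15503052202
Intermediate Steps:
Q = -406036 (Q = -5 - 406031 = -406036)
Q + (-16704 + 212065)*(-140660 + 220018) = -406036 + (-16704 + 212065)*(-140660 + 220018) = -406036 + 195361*79358 = -406036 + 15503458238 = 15503052202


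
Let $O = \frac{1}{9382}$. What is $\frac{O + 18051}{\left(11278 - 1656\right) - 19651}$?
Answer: $- \frac{169354483}{94092078} \approx -1.7999$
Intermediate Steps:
$O = \frac{1}{9382} \approx 0.00010659$
$\frac{O + 18051}{\left(11278 - 1656\right) - 19651} = \frac{\frac{1}{9382} + 18051}{\left(11278 - 1656\right) - 19651} = \frac{169354483}{9382 \left(9622 - 19651\right)} = \frac{169354483}{9382 \left(-10029\right)} = \frac{169354483}{9382} \left(- \frac{1}{10029}\right) = - \frac{169354483}{94092078}$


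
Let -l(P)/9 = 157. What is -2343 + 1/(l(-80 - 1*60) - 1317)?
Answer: -6396391/2730 ≈ -2343.0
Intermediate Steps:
l(P) = -1413 (l(P) = -9*157 = -1413)
-2343 + 1/(l(-80 - 1*60) - 1317) = -2343 + 1/(-1413 - 1317) = -2343 + 1/(-2730) = -2343 - 1/2730 = -6396391/2730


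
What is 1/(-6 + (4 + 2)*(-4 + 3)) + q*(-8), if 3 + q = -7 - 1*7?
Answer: 1631/12 ≈ 135.92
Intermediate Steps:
q = -17 (q = -3 + (-7 - 1*7) = -3 + (-7 - 7) = -3 - 14 = -17)
1/(-6 + (4 + 2)*(-4 + 3)) + q*(-8) = 1/(-6 + (4 + 2)*(-4 + 3)) - 17*(-8) = 1/(-6 + 6*(-1)) + 136 = 1/(-6 - 6) + 136 = 1/(-12) + 136 = -1/12 + 136 = 1631/12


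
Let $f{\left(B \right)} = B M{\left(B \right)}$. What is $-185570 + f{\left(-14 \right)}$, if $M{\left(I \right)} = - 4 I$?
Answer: $-186354$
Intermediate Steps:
$f{\left(B \right)} = - 4 B^{2}$ ($f{\left(B \right)} = B \left(- 4 B\right) = - 4 B^{2}$)
$-185570 + f{\left(-14 \right)} = -185570 - 4 \left(-14\right)^{2} = -185570 - 784 = -186354$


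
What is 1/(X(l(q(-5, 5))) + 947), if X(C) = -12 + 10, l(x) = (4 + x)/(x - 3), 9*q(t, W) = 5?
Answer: 1/945 ≈ 0.0010582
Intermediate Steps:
q(t, W) = 5/9 (q(t, W) = (1/9)*5 = 5/9)
l(x) = (4 + x)/(-3 + x)
X(C) = -2
1/(X(l(q(-5, 5))) + 947) = 1/(-2 + 947) = 1/945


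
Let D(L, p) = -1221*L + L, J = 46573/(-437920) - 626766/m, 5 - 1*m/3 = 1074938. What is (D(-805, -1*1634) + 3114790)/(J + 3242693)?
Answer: 1928548118585390400/1526448026192324111 ≈ 1.2634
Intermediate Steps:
m = -3224799 (m = 15 - 3*1074938 = 15 - 3224814 = -3224799)
J = 41428267631/470734659360 (J = 46573/(-437920) - 626766/(-3224799) = 46573*(-1/437920) - 626766*(-1/3224799) = -46573/437920 + 208922/1074933 = 41428267631/470734659360 ≈ 0.088008)
D(L, p) = -1220*L
(D(-805, -1*1634) + 3114790)/(J + 3242693) = (-1220*(-805) + 3114790)/(41428267631/470734659360 + 3242693) = (982100 + 3114790)/(1526448026192324111/470734659360) = 4096890*(470734659360/1526448026192324111) = 1928548118585390400/1526448026192324111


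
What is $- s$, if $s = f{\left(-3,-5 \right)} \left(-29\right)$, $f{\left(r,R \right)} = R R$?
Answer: $725$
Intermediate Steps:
$f{\left(r,R \right)} = R^{2}$
$s = -725$ ($s = \left(-5\right)^{2} \left(-29\right) = 25 \left(-29\right) = -725$)
$- s = \left(-1\right) \left(-725\right) = 725$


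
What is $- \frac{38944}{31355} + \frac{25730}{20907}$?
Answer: $- \frac{7438058}{655538985} \approx -0.011346$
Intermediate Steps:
$- \frac{38944}{31355} + \frac{25730}{20907} = - \frac{7438058}{655538985}$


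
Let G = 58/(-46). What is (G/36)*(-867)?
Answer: 8381/276 ≈ 30.366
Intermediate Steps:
G = -29/23 (G = 58*(-1/46) = -29/23 ≈ -1.2609)
(G/36)*(-867) = -29/23/36*(-867) = -29/23*1/36*(-867) = -29/828*(-867) = 8381/276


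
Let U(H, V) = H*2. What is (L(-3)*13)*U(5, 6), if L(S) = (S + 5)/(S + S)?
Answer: -130/3 ≈ -43.333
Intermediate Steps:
U(H, V) = 2*H
L(S) = (5 + S)/(2*S) (L(S) = (5 + S)/((2*S)) = (5 + S)*(1/(2*S)) = (5 + S)/(2*S))
(L(-3)*13)*U(5, 6) = (((½)*(5 - 3)/(-3))*13)*(2*5) = (((½)*(-⅓)*2)*13)*10 = -⅓*13*10 = -13/3*10 = -130/3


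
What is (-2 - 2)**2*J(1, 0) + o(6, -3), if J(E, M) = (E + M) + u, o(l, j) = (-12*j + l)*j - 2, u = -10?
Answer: -272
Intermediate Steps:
o(l, j) = -2 + j*(l - 12*j) (o(l, j) = (l - 12*j)*j - 2 = j*(l - 12*j) - 2 = -2 + j*(l - 12*j))
J(E, M) = -10 + E + M (J(E, M) = (E + M) - 10 = -10 + E + M)
(-2 - 2)**2*J(1, 0) + o(6, -3) = (-2 - 2)**2*(-10 + 1 + 0) + (-2 - 12*(-3)**2 - 3*6) = (-4)**2*(-9) + (-2 - 12*9 - 18) = 16*(-9) + (-2 - 108 - 18) = -144 - 128 = -272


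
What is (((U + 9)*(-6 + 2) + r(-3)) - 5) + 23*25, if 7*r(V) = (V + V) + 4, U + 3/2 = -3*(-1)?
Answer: 3694/7 ≈ 527.71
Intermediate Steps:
U = 3/2 (U = -3/2 - 3*(-1) = -3/2 + 3 = 3/2 ≈ 1.5000)
r(V) = 4/7 + 2*V/7 (r(V) = ((V + V) + 4)/7 = (2*V + 4)/7 = (4 + 2*V)/7 = 4/7 + 2*V/7)
(((U + 9)*(-6 + 2) + r(-3)) - 5) + 23*25 = (((3/2 + 9)*(-6 + 2) + (4/7 + (2/7)*(-3))) - 5) + 23*25 = (((21/2)*(-4) + (4/7 - 6/7)) - 5) + 575 = ((-42 - 2/7) - 5) + 575 = (-296/7 - 5) + 575 = -331/7 + 575 = 3694/7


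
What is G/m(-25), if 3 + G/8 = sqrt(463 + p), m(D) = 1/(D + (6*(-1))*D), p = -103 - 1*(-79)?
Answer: -3000 + 1000*sqrt(439) ≈ 17952.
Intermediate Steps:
p = -24 (p = -103 + 79 = -24)
m(D) = -1/(5*D) (m(D) = 1/(D - 6*D) = 1/(-5*D) = -1/(5*D))
G = -24 + 8*sqrt(439) (G = -24 + 8*sqrt(463 - 24) = -24 + 8*sqrt(439) ≈ 143.62)
G/m(-25) = (-24 + 8*sqrt(439))/((-1/5/(-25))) = (-24 + 8*sqrt(439))/((-1/5*(-1/25))) = (-24 + 8*sqrt(439))/(1/125) = (-24 + 8*sqrt(439))*125 = -3000 + 1000*sqrt(439)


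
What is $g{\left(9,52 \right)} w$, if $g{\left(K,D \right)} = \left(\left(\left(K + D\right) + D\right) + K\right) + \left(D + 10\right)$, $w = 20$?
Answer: $3680$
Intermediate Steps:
$g{\left(K,D \right)} = 10 + 2 K + 3 D$ ($g{\left(K,D \right)} = \left(\left(\left(D + K\right) + D\right) + K\right) + \left(10 + D\right) = \left(\left(K + 2 D\right) + K\right) + \left(10 + D\right) = \left(2 D + 2 K\right) + \left(10 + D\right) = 10 + 2 K + 3 D$)
$g{\left(9,52 \right)} w = \left(10 + 2 \cdot 9 + 3 \cdot 52\right) 20 = \left(10 + 18 + 156\right) 20 = 184 \cdot 20 = 3680$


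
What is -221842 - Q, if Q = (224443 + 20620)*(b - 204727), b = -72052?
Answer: 67828070235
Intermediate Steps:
Q = -67828292077 (Q = (224443 + 20620)*(-72052 - 204727) = 245063*(-276779) = -67828292077)
-221842 - Q = -221842 - 1*(-67828292077) = -221842 + 67828292077 = 67828070235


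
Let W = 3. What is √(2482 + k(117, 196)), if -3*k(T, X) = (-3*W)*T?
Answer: √2833 ≈ 53.226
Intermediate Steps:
k(T, X) = 3*T (k(T, X) = -(-3*3)*T/3 = -(-3)*T = 3*T)
√(2482 + k(117, 196)) = √(2482 + 3*117) = √(2482 + 351) = √2833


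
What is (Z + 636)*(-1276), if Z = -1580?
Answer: 1204544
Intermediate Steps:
(Z + 636)*(-1276) = (-1580 + 636)*(-1276) = -944*(-1276) = 1204544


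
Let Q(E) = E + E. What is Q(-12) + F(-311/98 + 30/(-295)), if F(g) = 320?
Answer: 296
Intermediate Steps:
Q(E) = 2*E
Q(-12) + F(-311/98 + 30/(-295)) = 2*(-12) + 320 = -24 + 320 = 296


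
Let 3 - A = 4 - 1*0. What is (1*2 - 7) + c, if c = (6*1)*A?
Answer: -11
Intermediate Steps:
A = -1 (A = 3 - (4 - 1*0) = 3 - (4 + 0) = 3 - 1*4 = 3 - 4 = -1)
c = -6 (c = (6*1)*(-1) = 6*(-1) = -6)
(1*2 - 7) + c = (1*2 - 7) - 6 = (2 - 7) - 6 = -5 - 6 = -11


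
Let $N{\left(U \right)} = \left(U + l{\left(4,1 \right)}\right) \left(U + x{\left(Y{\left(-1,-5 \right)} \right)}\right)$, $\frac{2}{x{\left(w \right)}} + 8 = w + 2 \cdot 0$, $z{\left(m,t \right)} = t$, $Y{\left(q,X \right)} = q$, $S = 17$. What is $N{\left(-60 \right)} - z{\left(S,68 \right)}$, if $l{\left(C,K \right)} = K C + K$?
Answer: $\frac{29198}{9} \approx 3244.2$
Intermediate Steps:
$l{\left(C,K \right)} = K + C K$ ($l{\left(C,K \right)} = C K + K = K + C K$)
$x{\left(w \right)} = \frac{2}{-8 + w}$ ($x{\left(w \right)} = \frac{2}{-8 + \left(w + 2 \cdot 0\right)} = \frac{2}{-8 + \left(w + 0\right)} = \frac{2}{-8 + w}$)
$N{\left(U \right)} = \left(5 + U\right) \left(- \frac{2}{9} + U\right)$ ($N{\left(U \right)} = \left(U + 1 \left(1 + 4\right)\right) \left(U + \frac{2}{-8 - 1}\right) = \left(U + 1 \cdot 5\right) \left(U + \frac{2}{-9}\right) = \left(U + 5\right) \left(U + 2 \left(- \frac{1}{9}\right)\right) = \left(5 + U\right) \left(U - \frac{2}{9}\right) = \left(5 + U\right) \left(- \frac{2}{9} + U\right)$)
$N{\left(-60 \right)} - z{\left(S,68 \right)} = \left(- \frac{10}{9} + \left(-60\right)^{2} + \frac{43}{9} \left(-60\right)\right) - 68 = \left(- \frac{10}{9} + 3600 - \frac{860}{3}\right) - 68 = \frac{29810}{9} - 68 = \frac{29198}{9}$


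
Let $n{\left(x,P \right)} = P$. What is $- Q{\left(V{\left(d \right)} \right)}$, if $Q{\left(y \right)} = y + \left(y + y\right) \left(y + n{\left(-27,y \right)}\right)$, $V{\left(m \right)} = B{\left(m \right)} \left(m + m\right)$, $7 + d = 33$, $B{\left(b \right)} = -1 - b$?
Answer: $-7883460$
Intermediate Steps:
$d = 26$ ($d = -7 + 33 = 26$)
$V{\left(m \right)} = 2 m \left(-1 - m\right)$ ($V{\left(m \right)} = \left(-1 - m\right) \left(m + m\right) = \left(-1 - m\right) 2 m = 2 m \left(-1 - m\right)$)
$Q{\left(y \right)} = y + 4 y^{2}$ ($Q{\left(y \right)} = y + \left(y + y\right) \left(y + y\right) = y + 2 y 2 y = y + 4 y^{2}$)
$- Q{\left(V{\left(d \right)} \right)} = - \left(-2\right) 26 \left(1 + 26\right) \left(1 + 4 \left(\left(-2\right) 26 \left(1 + 26\right)\right)\right) = - \left(-2\right) 26 \cdot 27 \left(1 + 4 \left(\left(-2\right) 26 \cdot 27\right)\right) = - \left(-1404\right) \left(1 + 4 \left(-1404\right)\right) = - \left(-1404\right) \left(1 - 5616\right) = - \left(-1404\right) \left(-5615\right) = \left(-1\right) 7883460 = -7883460$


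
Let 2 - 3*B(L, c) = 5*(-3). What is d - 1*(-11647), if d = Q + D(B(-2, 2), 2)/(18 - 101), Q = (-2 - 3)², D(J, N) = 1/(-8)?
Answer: 7750209/664 ≈ 11672.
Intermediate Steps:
B(L, c) = 17/3 (B(L, c) = ⅔ - 5*(-3)/3 = ⅔ - ⅓*(-15) = ⅔ + 5 = 17/3)
D(J, N) = -⅛
Q = 25 (Q = (-5)² = 25)
d = 16601/664 (d = 25 - 1/(8*(18 - 101)) = 25 - ⅛/(-83) = 25 - ⅛*(-1/83) = 25 + 1/664 = 16601/664 ≈ 25.001)
d - 1*(-11647) = 16601/664 - 1*(-11647) = 16601/664 + 11647 = 7750209/664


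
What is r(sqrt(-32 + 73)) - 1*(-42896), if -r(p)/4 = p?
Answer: 42896 - 4*sqrt(41) ≈ 42870.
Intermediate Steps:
r(p) = -4*p
r(sqrt(-32 + 73)) - 1*(-42896) = -4*sqrt(-32 + 73) - 1*(-42896) = -4*sqrt(41) + 42896 = 42896 - 4*sqrt(41)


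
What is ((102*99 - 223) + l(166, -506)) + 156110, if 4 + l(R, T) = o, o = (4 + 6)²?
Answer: 166081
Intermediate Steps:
o = 100 (o = 10² = 100)
l(R, T) = 96 (l(R, T) = -4 + 100 = 96)
((102*99 - 223) + l(166, -506)) + 156110 = ((102*99 - 223) + 96) + 156110 = ((10098 - 223) + 96) + 156110 = (9875 + 96) + 156110 = 9971 + 156110 = 166081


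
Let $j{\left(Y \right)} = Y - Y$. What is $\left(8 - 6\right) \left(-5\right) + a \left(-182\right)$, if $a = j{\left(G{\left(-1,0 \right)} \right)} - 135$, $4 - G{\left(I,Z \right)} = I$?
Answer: $24560$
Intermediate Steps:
$G{\left(I,Z \right)} = 4 - I$
$j{\left(Y \right)} = 0$
$a = -135$ ($a = 0 - 135 = -135$)
$\left(8 - 6\right) \left(-5\right) + a \left(-182\right) = \left(8 - 6\right) \left(-5\right) - -24570 = 2 \left(-5\right) + 24570 = -10 + 24570 = 24560$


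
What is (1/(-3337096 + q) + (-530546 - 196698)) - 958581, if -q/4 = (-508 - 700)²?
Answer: -15466014795401/9174152 ≈ -1.6858e+6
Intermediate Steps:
q = -5837056 (q = -4*(-508 - 700)² = -4*(-1208)² = -4*1459264 = -5837056)
(1/(-3337096 + q) + (-530546 - 196698)) - 958581 = (1/(-3337096 - 5837056) + (-530546 - 196698)) - 958581 = (1/(-9174152) - 727244) - 958581 = (-1/9174152 - 727244) - 958581 = -6671846997089/9174152 - 958581 = -15466014795401/9174152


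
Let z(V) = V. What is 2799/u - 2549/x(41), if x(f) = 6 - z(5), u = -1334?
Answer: -3403165/1334 ≈ -2551.1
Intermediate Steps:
x(f) = 1 (x(f) = 6 - 1*5 = 6 - 5 = 1)
2799/u - 2549/x(41) = 2799/(-1334) - 2549/1 = 2799*(-1/1334) - 2549*1 = -2799/1334 - 2549 = -3403165/1334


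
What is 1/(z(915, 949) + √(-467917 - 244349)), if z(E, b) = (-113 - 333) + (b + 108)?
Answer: 611/1085587 - I*√712266/1085587 ≈ 0.00056283 - 0.00077742*I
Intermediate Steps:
z(E, b) = -338 + b (z(E, b) = -446 + (108 + b) = -338 + b)
1/(z(915, 949) + √(-467917 - 244349)) = 1/((-338 + 949) + √(-467917 - 244349)) = 1/(611 + √(-712266)) = 1/(611 + I*√712266)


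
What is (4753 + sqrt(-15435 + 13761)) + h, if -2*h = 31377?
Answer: -21871/2 + 3*I*sqrt(186) ≈ -10936.0 + 40.915*I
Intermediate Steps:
h = -31377/2 (h = -1/2*31377 = -31377/2 ≈ -15689.)
(4753 + sqrt(-15435 + 13761)) + h = (4753 + sqrt(-15435 + 13761)) - 31377/2 = (4753 + sqrt(-1674)) - 31377/2 = (4753 + 3*I*sqrt(186)) - 31377/2 = -21871/2 + 3*I*sqrt(186)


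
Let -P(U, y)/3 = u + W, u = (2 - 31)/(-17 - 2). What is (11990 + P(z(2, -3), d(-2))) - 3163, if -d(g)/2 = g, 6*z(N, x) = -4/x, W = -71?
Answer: 171673/19 ≈ 9035.4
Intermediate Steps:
z(N, x) = -2/(3*x) (z(N, x) = (-4/x)/6 = -2/(3*x))
u = 29/19 (u = -29/(-19) = -29*(-1/19) = 29/19 ≈ 1.5263)
d(g) = -2*g
P(U, y) = 3960/19 (P(U, y) = -3*(29/19 - 71) = -3*(-1320/19) = 3960/19)
(11990 + P(z(2, -3), d(-2))) - 3163 = (11990 + 3960/19) - 3163 = 231770/19 - 3163 = 171673/19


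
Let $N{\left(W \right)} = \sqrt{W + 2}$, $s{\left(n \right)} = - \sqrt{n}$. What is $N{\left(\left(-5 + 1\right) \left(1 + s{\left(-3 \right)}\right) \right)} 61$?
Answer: $61 \sqrt{-2 + 4 i \sqrt{3}} \approx 98.464 + 130.91 i$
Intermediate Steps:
$N{\left(W \right)} = \sqrt{2 + W}$
$N{\left(\left(-5 + 1\right) \left(1 + s{\left(-3 \right)}\right) \right)} 61 = \sqrt{2 + \left(-5 + 1\right) \left(1 - \sqrt{-3}\right)} 61 = \sqrt{2 - 4 \left(1 - i \sqrt{3}\right)} 61 = \sqrt{2 - \left(4 - 4 i \sqrt{3}\right)} 61 = \sqrt{-2 + 4 i \sqrt{3}} \cdot 61 = 61 \sqrt{-2 + 4 i \sqrt{3}}$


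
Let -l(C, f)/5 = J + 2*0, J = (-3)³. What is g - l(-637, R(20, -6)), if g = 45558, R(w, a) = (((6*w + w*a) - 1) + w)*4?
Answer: 45423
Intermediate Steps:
J = -27
R(w, a) = -4 + 28*w + 4*a*w (R(w, a) = (((6*w + a*w) - 1) + w)*4 = ((-1 + 6*w + a*w) + w)*4 = (-1 + 7*w + a*w)*4 = -4 + 28*w + 4*a*w)
l(C, f) = 135 (l(C, f) = -5*(-27 + 2*0) = -5*(-27 + 0) = -5*(-27) = 135)
g - l(-637, R(20, -6)) = 45558 - 1*135 = 45558 - 135 = 45423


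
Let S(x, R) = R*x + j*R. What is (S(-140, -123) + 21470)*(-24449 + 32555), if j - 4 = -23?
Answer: 332564862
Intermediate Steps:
j = -19 (j = 4 - 23 = -19)
S(x, R) = -19*R + R*x (S(x, R) = R*x - 19*R = -19*R + R*x)
(S(-140, -123) + 21470)*(-24449 + 32555) = (-123*(-19 - 140) + 21470)*(-24449 + 32555) = (-123*(-159) + 21470)*8106 = (19557 + 21470)*8106 = 41027*8106 = 332564862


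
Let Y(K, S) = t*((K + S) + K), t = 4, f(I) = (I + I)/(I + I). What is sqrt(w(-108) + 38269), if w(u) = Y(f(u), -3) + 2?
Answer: sqrt(38267) ≈ 195.62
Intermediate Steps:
f(I) = 1 (f(I) = (2*I)/((2*I)) = (2*I)*(1/(2*I)) = 1)
Y(K, S) = 4*S + 8*K (Y(K, S) = 4*((K + S) + K) = 4*(S + 2*K) = 4*S + 8*K)
w(u) = -2 (w(u) = (4*(-3) + 8*1) + 2 = (-12 + 8) + 2 = -4 + 2 = -2)
sqrt(w(-108) + 38269) = sqrt(-2 + 38269) = sqrt(38267)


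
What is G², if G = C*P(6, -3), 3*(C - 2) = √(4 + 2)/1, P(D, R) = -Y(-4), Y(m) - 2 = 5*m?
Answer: 1512 + 432*√6 ≈ 2570.2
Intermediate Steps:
Y(m) = 2 + 5*m
P(D, R) = 18 (P(D, R) = -(2 + 5*(-4)) = -(2 - 20) = -1*(-18) = 18)
C = 2 + √6/3 (C = 2 + (√(4 + 2)/1)/3 = 2 + (√6*1)/3 = 2 + √6/3 ≈ 2.8165)
G = 36 + 6*√6 (G = (2 + √6/3)*18 = 36 + 6*√6 ≈ 50.697)
G² = (36 + 6*√6)²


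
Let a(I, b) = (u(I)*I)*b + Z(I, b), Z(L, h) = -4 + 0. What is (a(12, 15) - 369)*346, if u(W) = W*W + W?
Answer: 9586622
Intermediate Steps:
u(W) = W + W² (u(W) = W² + W = W + W²)
Z(L, h) = -4
a(I, b) = -4 + b*I²*(1 + I) (a(I, b) = ((I*(1 + I))*I)*b - 4 = (I²*(1 + I))*b - 4 = b*I²*(1 + I) - 4 = -4 + b*I²*(1 + I))
(a(12, 15) - 369)*346 = ((-4 + 15*12²*(1 + 12)) - 369)*346 = ((-4 + 15*144*13) - 369)*346 = ((-4 + 28080) - 369)*346 = (28076 - 369)*346 = 27707*346 = 9586622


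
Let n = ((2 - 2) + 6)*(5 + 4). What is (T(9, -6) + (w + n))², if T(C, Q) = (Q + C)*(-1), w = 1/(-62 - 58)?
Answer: 37442161/14400 ≈ 2600.1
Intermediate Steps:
w = -1/120 (w = 1/(-120) = -1/120 ≈ -0.0083333)
T(C, Q) = -C - Q (T(C, Q) = (C + Q)*(-1) = -C - Q)
n = 54 (n = (0 + 6)*9 = 6*9 = 54)
(T(9, -6) + (w + n))² = ((-1*9 - 1*(-6)) + (-1/120 + 54))² = ((-9 + 6) + 6479/120)² = (-3 + 6479/120)² = (6119/120)² = 37442161/14400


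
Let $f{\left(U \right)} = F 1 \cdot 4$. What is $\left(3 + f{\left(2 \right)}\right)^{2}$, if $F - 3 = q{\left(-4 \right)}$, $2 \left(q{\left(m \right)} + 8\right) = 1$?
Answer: $225$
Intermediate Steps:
$q{\left(m \right)} = - \frac{15}{2}$ ($q{\left(m \right)} = -8 + \frac{1}{2} \cdot 1 = -8 + \frac{1}{2} = - \frac{15}{2}$)
$F = - \frac{9}{2}$ ($F = 3 - \frac{15}{2} = - \frac{9}{2} \approx -4.5$)
$f{\left(U \right)} = -18$ ($f{\left(U \right)} = \left(- \frac{9}{2}\right) 1 \cdot 4 = \left(- \frac{9}{2}\right) 4 = -18$)
$\left(3 + f{\left(2 \right)}\right)^{2} = \left(3 - 18\right)^{2} = \left(-15\right)^{2} = 225$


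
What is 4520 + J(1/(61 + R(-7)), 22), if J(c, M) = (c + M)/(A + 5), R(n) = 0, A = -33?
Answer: 7718817/1708 ≈ 4519.2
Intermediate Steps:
J(c, M) = -M/28 - c/28 (J(c, M) = (c + M)/(-33 + 5) = (M + c)/(-28) = (M + c)*(-1/28) = -M/28 - c/28)
4520 + J(1/(61 + R(-7)), 22) = 4520 + (-1/28*22 - 1/(28*(61 + 0))) = 4520 + (-11/14 - 1/28/61) = 4520 + (-11/14 - 1/28*1/61) = 4520 + (-11/14 - 1/1708) = 4520 - 1343/1708 = 7718817/1708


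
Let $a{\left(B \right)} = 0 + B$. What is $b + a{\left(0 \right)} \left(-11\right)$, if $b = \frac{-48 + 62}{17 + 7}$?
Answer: $\frac{7}{12} \approx 0.58333$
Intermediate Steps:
$a{\left(B \right)} = B$
$b = \frac{7}{12}$ ($b = \frac{14}{24} = 14 \cdot \frac{1}{24} = \frac{7}{12} \approx 0.58333$)
$b + a{\left(0 \right)} \left(-11\right) = \frac{7}{12} + 0 \left(-11\right) = \frac{7}{12} + 0 = \frac{7}{12}$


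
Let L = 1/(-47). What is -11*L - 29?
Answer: -1352/47 ≈ -28.766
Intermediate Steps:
L = -1/47 ≈ -0.021277
-11*L - 29 = -11*(-1/47) - 29 = 11/47 - 29 = -1352/47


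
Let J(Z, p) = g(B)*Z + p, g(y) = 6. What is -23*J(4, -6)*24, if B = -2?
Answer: -9936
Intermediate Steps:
J(Z, p) = p + 6*Z (J(Z, p) = 6*Z + p = p + 6*Z)
-23*J(4, -6)*24 = -23*(-6 + 6*4)*24 = -23*(-6 + 24)*24 = -23*18*24 = -414*24 = -9936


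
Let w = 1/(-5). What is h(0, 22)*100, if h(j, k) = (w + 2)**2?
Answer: 324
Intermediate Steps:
w = -1/5 ≈ -0.20000
h(j, k) = 81/25 (h(j, k) = (-1/5 + 2)**2 = (9/5)**2 = 81/25)
h(0, 22)*100 = (81/25)*100 = 324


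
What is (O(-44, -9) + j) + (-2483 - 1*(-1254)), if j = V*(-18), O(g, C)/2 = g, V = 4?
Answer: -1389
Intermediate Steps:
O(g, C) = 2*g
j = -72 (j = 4*(-18) = -72)
(O(-44, -9) + j) + (-2483 - 1*(-1254)) = (2*(-44) - 72) + (-2483 - 1*(-1254)) = (-88 - 72) + (-2483 + 1254) = -160 - 1229 = -1389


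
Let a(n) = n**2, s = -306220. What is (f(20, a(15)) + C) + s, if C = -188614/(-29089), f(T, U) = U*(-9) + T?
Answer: -8965768411/29089 ≈ -3.0822e+5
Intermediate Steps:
f(T, U) = T - 9*U (f(T, U) = -9*U + T = T - 9*U)
C = 188614/29089 (C = -188614*(-1/29089) = 188614/29089 ≈ 6.4840)
(f(20, a(15)) + C) + s = ((20 - 9*15**2) + 188614/29089) - 306220 = ((20 - 9*225) + 188614/29089) - 306220 = ((20 - 2025) + 188614/29089) - 306220 = (-2005 + 188614/29089) - 306220 = -58134831/29089 - 306220 = -8965768411/29089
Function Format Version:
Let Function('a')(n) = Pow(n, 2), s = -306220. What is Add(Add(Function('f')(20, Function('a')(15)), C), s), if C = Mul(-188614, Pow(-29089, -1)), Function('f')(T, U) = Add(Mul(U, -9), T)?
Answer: Rational(-8965768411, 29089) ≈ -3.0822e+5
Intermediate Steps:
Function('f')(T, U) = Add(T, Mul(-9, U)) (Function('f')(T, U) = Add(Mul(-9, U), T) = Add(T, Mul(-9, U)))
C = Rational(188614, 29089) (C = Mul(-188614, Rational(-1, 29089)) = Rational(188614, 29089) ≈ 6.4840)
Add(Add(Function('f')(20, Function('a')(15)), C), s) = Add(Add(Add(20, Mul(-9, Pow(15, 2))), Rational(188614, 29089)), -306220) = Add(Add(Add(20, Mul(-9, 225)), Rational(188614, 29089)), -306220) = Add(Add(Add(20, -2025), Rational(188614, 29089)), -306220) = Add(Add(-2005, Rational(188614, 29089)), -306220) = Add(Rational(-58134831, 29089), -306220) = Rational(-8965768411, 29089)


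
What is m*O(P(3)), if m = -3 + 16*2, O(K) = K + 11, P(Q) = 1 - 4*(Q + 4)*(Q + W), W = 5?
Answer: -6148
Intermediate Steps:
P(Q) = 1 - 4*(4 + Q)*(5 + Q) (P(Q) = 1 - 4*(Q + 4)*(Q + 5) = 1 - 4*(4 + Q)*(5 + Q))
O(K) = 11 + K
m = 29 (m = -3 + 32 = 29)
m*O(P(3)) = 29*(11 + (-79 - 36*3 - 4*3²)) = 29*(11 + (-79 - 108 - 4*9)) = 29*(11 + (-79 - 108 - 36)) = 29*(11 - 223) = 29*(-212) = -6148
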